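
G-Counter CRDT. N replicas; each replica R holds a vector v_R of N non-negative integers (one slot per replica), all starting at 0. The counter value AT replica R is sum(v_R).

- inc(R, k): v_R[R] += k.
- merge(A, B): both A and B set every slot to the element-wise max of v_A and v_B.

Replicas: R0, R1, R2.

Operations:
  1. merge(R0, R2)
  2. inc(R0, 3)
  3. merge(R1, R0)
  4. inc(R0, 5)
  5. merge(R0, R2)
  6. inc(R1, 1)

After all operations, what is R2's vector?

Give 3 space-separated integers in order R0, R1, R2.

Answer: 8 0 0

Derivation:
Op 1: merge R0<->R2 -> R0=(0,0,0) R2=(0,0,0)
Op 2: inc R0 by 3 -> R0=(3,0,0) value=3
Op 3: merge R1<->R0 -> R1=(3,0,0) R0=(3,0,0)
Op 4: inc R0 by 5 -> R0=(8,0,0) value=8
Op 5: merge R0<->R2 -> R0=(8,0,0) R2=(8,0,0)
Op 6: inc R1 by 1 -> R1=(3,1,0) value=4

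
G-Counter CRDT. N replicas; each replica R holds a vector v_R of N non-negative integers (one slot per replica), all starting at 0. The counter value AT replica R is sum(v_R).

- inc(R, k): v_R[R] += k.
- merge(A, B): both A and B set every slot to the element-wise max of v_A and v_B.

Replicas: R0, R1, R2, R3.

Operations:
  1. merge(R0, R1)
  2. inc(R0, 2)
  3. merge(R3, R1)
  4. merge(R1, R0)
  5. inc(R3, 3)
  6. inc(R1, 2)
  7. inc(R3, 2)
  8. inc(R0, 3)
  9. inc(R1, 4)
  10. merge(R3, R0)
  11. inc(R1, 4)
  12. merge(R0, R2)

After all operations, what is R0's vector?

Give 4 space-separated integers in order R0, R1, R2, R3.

Answer: 5 0 0 5

Derivation:
Op 1: merge R0<->R1 -> R0=(0,0,0,0) R1=(0,0,0,0)
Op 2: inc R0 by 2 -> R0=(2,0,0,0) value=2
Op 3: merge R3<->R1 -> R3=(0,0,0,0) R1=(0,0,0,0)
Op 4: merge R1<->R0 -> R1=(2,0,0,0) R0=(2,0,0,0)
Op 5: inc R3 by 3 -> R3=(0,0,0,3) value=3
Op 6: inc R1 by 2 -> R1=(2,2,0,0) value=4
Op 7: inc R3 by 2 -> R3=(0,0,0,5) value=5
Op 8: inc R0 by 3 -> R0=(5,0,0,0) value=5
Op 9: inc R1 by 4 -> R1=(2,6,0,0) value=8
Op 10: merge R3<->R0 -> R3=(5,0,0,5) R0=(5,0,0,5)
Op 11: inc R1 by 4 -> R1=(2,10,0,0) value=12
Op 12: merge R0<->R2 -> R0=(5,0,0,5) R2=(5,0,0,5)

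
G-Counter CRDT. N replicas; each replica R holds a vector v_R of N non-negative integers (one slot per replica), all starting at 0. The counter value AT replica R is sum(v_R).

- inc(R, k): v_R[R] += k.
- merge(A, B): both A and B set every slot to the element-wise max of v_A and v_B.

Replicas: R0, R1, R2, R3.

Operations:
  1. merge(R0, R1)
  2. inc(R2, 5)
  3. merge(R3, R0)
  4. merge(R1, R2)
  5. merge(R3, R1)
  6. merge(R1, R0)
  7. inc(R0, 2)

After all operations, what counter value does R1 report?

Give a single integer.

Op 1: merge R0<->R1 -> R0=(0,0,0,0) R1=(0,0,0,0)
Op 2: inc R2 by 5 -> R2=(0,0,5,0) value=5
Op 3: merge R3<->R0 -> R3=(0,0,0,0) R0=(0,0,0,0)
Op 4: merge R1<->R2 -> R1=(0,0,5,0) R2=(0,0,5,0)
Op 5: merge R3<->R1 -> R3=(0,0,5,0) R1=(0,0,5,0)
Op 6: merge R1<->R0 -> R1=(0,0,5,0) R0=(0,0,5,0)
Op 7: inc R0 by 2 -> R0=(2,0,5,0) value=7

Answer: 5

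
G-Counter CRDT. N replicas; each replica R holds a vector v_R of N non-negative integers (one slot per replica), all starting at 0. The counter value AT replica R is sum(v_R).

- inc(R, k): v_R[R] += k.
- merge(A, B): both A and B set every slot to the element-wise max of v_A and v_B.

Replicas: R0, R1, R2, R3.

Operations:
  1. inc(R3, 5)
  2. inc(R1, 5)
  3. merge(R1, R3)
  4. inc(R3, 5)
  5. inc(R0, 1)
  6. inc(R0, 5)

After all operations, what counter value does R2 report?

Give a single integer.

Op 1: inc R3 by 5 -> R3=(0,0,0,5) value=5
Op 2: inc R1 by 5 -> R1=(0,5,0,0) value=5
Op 3: merge R1<->R3 -> R1=(0,5,0,5) R3=(0,5,0,5)
Op 4: inc R3 by 5 -> R3=(0,5,0,10) value=15
Op 5: inc R0 by 1 -> R0=(1,0,0,0) value=1
Op 6: inc R0 by 5 -> R0=(6,0,0,0) value=6

Answer: 0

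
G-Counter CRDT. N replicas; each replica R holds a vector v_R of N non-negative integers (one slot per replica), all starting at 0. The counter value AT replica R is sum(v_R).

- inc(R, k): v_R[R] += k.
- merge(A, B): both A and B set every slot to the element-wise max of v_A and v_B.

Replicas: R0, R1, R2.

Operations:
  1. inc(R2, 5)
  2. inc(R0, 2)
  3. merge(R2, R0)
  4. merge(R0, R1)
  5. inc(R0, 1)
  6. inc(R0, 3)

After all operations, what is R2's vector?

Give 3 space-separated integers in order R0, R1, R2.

Op 1: inc R2 by 5 -> R2=(0,0,5) value=5
Op 2: inc R0 by 2 -> R0=(2,0,0) value=2
Op 3: merge R2<->R0 -> R2=(2,0,5) R0=(2,0,5)
Op 4: merge R0<->R1 -> R0=(2,0,5) R1=(2,0,5)
Op 5: inc R0 by 1 -> R0=(3,0,5) value=8
Op 6: inc R0 by 3 -> R0=(6,0,5) value=11

Answer: 2 0 5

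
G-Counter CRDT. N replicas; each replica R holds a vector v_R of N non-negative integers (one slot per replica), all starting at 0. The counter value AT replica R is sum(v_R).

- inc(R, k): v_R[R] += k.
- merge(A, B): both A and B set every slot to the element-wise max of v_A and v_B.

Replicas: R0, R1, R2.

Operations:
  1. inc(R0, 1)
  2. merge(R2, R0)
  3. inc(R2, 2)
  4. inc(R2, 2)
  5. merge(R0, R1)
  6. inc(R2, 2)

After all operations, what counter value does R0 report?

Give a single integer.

Answer: 1

Derivation:
Op 1: inc R0 by 1 -> R0=(1,0,0) value=1
Op 2: merge R2<->R0 -> R2=(1,0,0) R0=(1,0,0)
Op 3: inc R2 by 2 -> R2=(1,0,2) value=3
Op 4: inc R2 by 2 -> R2=(1,0,4) value=5
Op 5: merge R0<->R1 -> R0=(1,0,0) R1=(1,0,0)
Op 6: inc R2 by 2 -> R2=(1,0,6) value=7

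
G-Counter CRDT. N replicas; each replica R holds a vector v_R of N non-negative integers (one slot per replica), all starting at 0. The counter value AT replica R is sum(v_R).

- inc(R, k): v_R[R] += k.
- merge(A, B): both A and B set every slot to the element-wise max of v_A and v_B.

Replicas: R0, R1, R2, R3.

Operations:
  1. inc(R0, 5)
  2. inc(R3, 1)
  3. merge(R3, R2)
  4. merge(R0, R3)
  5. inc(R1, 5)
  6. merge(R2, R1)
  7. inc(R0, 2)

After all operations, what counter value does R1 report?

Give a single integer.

Answer: 6

Derivation:
Op 1: inc R0 by 5 -> R0=(5,0,0,0) value=5
Op 2: inc R3 by 1 -> R3=(0,0,0,1) value=1
Op 3: merge R3<->R2 -> R3=(0,0,0,1) R2=(0,0,0,1)
Op 4: merge R0<->R3 -> R0=(5,0,0,1) R3=(5,0,0,1)
Op 5: inc R1 by 5 -> R1=(0,5,0,0) value=5
Op 6: merge R2<->R1 -> R2=(0,5,0,1) R1=(0,5,0,1)
Op 7: inc R0 by 2 -> R0=(7,0,0,1) value=8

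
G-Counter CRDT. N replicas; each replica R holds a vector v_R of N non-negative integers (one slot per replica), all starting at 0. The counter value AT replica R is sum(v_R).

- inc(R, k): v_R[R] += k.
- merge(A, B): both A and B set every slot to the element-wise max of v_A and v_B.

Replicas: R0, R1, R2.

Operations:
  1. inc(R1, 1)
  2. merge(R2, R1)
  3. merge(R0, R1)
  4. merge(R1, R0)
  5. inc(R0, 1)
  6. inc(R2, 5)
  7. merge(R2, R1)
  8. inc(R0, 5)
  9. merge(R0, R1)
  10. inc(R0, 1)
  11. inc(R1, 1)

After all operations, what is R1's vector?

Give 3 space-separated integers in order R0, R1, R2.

Answer: 6 2 5

Derivation:
Op 1: inc R1 by 1 -> R1=(0,1,0) value=1
Op 2: merge R2<->R1 -> R2=(0,1,0) R1=(0,1,0)
Op 3: merge R0<->R1 -> R0=(0,1,0) R1=(0,1,0)
Op 4: merge R1<->R0 -> R1=(0,1,0) R0=(0,1,0)
Op 5: inc R0 by 1 -> R0=(1,1,0) value=2
Op 6: inc R2 by 5 -> R2=(0,1,5) value=6
Op 7: merge R2<->R1 -> R2=(0,1,5) R1=(0,1,5)
Op 8: inc R0 by 5 -> R0=(6,1,0) value=7
Op 9: merge R0<->R1 -> R0=(6,1,5) R1=(6,1,5)
Op 10: inc R0 by 1 -> R0=(7,1,5) value=13
Op 11: inc R1 by 1 -> R1=(6,2,5) value=13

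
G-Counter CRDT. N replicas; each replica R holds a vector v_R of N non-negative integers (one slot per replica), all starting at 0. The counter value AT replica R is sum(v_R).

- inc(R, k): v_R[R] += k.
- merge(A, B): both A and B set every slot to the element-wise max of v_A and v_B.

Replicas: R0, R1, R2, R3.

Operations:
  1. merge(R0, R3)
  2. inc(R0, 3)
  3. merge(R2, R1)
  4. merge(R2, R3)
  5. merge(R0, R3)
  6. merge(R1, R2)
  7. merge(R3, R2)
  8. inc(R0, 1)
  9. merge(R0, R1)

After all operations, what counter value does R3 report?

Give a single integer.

Answer: 3

Derivation:
Op 1: merge R0<->R3 -> R0=(0,0,0,0) R3=(0,0,0,0)
Op 2: inc R0 by 3 -> R0=(3,0,0,0) value=3
Op 3: merge R2<->R1 -> R2=(0,0,0,0) R1=(0,0,0,0)
Op 4: merge R2<->R3 -> R2=(0,0,0,0) R3=(0,0,0,0)
Op 5: merge R0<->R3 -> R0=(3,0,0,0) R3=(3,0,0,0)
Op 6: merge R1<->R2 -> R1=(0,0,0,0) R2=(0,0,0,0)
Op 7: merge R3<->R2 -> R3=(3,0,0,0) R2=(3,0,0,0)
Op 8: inc R0 by 1 -> R0=(4,0,0,0) value=4
Op 9: merge R0<->R1 -> R0=(4,0,0,0) R1=(4,0,0,0)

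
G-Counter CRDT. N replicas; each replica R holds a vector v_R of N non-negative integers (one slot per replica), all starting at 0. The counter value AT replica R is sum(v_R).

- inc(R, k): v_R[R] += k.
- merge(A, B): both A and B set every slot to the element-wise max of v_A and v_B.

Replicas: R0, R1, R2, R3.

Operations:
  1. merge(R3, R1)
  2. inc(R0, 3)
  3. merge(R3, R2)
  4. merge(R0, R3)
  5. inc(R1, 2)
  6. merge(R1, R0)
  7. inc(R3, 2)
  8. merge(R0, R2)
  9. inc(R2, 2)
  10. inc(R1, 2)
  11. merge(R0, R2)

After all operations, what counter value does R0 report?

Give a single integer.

Answer: 7

Derivation:
Op 1: merge R3<->R1 -> R3=(0,0,0,0) R1=(0,0,0,0)
Op 2: inc R0 by 3 -> R0=(3,0,0,0) value=3
Op 3: merge R3<->R2 -> R3=(0,0,0,0) R2=(0,0,0,0)
Op 4: merge R0<->R3 -> R0=(3,0,0,0) R3=(3,0,0,0)
Op 5: inc R1 by 2 -> R1=(0,2,0,0) value=2
Op 6: merge R1<->R0 -> R1=(3,2,0,0) R0=(3,2,0,0)
Op 7: inc R3 by 2 -> R3=(3,0,0,2) value=5
Op 8: merge R0<->R2 -> R0=(3,2,0,0) R2=(3,2,0,0)
Op 9: inc R2 by 2 -> R2=(3,2,2,0) value=7
Op 10: inc R1 by 2 -> R1=(3,4,0,0) value=7
Op 11: merge R0<->R2 -> R0=(3,2,2,0) R2=(3,2,2,0)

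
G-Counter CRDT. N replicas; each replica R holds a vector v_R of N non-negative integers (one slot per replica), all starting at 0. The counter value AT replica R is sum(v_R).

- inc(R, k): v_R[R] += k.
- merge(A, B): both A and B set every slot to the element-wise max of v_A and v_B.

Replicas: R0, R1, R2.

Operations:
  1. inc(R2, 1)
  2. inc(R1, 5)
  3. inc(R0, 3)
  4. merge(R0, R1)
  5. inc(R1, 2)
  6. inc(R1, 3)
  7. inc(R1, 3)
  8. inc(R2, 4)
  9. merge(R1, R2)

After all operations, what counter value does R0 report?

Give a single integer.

Op 1: inc R2 by 1 -> R2=(0,0,1) value=1
Op 2: inc R1 by 5 -> R1=(0,5,0) value=5
Op 3: inc R0 by 3 -> R0=(3,0,0) value=3
Op 4: merge R0<->R1 -> R0=(3,5,0) R1=(3,5,0)
Op 5: inc R1 by 2 -> R1=(3,7,0) value=10
Op 6: inc R1 by 3 -> R1=(3,10,0) value=13
Op 7: inc R1 by 3 -> R1=(3,13,0) value=16
Op 8: inc R2 by 4 -> R2=(0,0,5) value=5
Op 9: merge R1<->R2 -> R1=(3,13,5) R2=(3,13,5)

Answer: 8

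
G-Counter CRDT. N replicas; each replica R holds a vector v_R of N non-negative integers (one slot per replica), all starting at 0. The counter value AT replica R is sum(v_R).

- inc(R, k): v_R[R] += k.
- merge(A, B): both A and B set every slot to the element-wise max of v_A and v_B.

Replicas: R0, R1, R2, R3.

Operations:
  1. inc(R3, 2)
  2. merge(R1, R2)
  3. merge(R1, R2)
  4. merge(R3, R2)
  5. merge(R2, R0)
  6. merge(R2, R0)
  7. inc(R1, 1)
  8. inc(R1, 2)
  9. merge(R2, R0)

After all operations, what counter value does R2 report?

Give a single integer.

Answer: 2

Derivation:
Op 1: inc R3 by 2 -> R3=(0,0,0,2) value=2
Op 2: merge R1<->R2 -> R1=(0,0,0,0) R2=(0,0,0,0)
Op 3: merge R1<->R2 -> R1=(0,0,0,0) R2=(0,0,0,0)
Op 4: merge R3<->R2 -> R3=(0,0,0,2) R2=(0,0,0,2)
Op 5: merge R2<->R0 -> R2=(0,0,0,2) R0=(0,0,0,2)
Op 6: merge R2<->R0 -> R2=(0,0,0,2) R0=(0,0,0,2)
Op 7: inc R1 by 1 -> R1=(0,1,0,0) value=1
Op 8: inc R1 by 2 -> R1=(0,3,0,0) value=3
Op 9: merge R2<->R0 -> R2=(0,0,0,2) R0=(0,0,0,2)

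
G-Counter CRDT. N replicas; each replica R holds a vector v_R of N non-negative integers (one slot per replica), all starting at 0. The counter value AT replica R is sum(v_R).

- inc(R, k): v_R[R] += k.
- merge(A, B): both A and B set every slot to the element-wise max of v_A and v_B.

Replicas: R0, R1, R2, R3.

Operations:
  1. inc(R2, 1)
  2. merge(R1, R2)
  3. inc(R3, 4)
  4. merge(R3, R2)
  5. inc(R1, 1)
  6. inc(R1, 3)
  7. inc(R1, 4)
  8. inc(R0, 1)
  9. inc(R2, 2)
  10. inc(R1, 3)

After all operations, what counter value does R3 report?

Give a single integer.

Op 1: inc R2 by 1 -> R2=(0,0,1,0) value=1
Op 2: merge R1<->R2 -> R1=(0,0,1,0) R2=(0,0,1,0)
Op 3: inc R3 by 4 -> R3=(0,0,0,4) value=4
Op 4: merge R3<->R2 -> R3=(0,0,1,4) R2=(0,0,1,4)
Op 5: inc R1 by 1 -> R1=(0,1,1,0) value=2
Op 6: inc R1 by 3 -> R1=(0,4,1,0) value=5
Op 7: inc R1 by 4 -> R1=(0,8,1,0) value=9
Op 8: inc R0 by 1 -> R0=(1,0,0,0) value=1
Op 9: inc R2 by 2 -> R2=(0,0,3,4) value=7
Op 10: inc R1 by 3 -> R1=(0,11,1,0) value=12

Answer: 5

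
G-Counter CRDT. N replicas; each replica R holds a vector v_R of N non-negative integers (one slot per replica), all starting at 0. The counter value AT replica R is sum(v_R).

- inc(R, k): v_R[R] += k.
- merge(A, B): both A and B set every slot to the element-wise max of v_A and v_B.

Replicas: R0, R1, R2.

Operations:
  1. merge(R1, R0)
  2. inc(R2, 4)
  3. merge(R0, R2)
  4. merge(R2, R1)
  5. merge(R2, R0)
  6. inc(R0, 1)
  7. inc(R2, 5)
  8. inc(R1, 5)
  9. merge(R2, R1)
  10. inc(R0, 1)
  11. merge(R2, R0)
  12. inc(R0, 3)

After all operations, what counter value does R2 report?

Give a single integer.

Answer: 16

Derivation:
Op 1: merge R1<->R0 -> R1=(0,0,0) R0=(0,0,0)
Op 2: inc R2 by 4 -> R2=(0,0,4) value=4
Op 3: merge R0<->R2 -> R0=(0,0,4) R2=(0,0,4)
Op 4: merge R2<->R1 -> R2=(0,0,4) R1=(0,0,4)
Op 5: merge R2<->R0 -> R2=(0,0,4) R0=(0,0,4)
Op 6: inc R0 by 1 -> R0=(1,0,4) value=5
Op 7: inc R2 by 5 -> R2=(0,0,9) value=9
Op 8: inc R1 by 5 -> R1=(0,5,4) value=9
Op 9: merge R2<->R1 -> R2=(0,5,9) R1=(0,5,9)
Op 10: inc R0 by 1 -> R0=(2,0,4) value=6
Op 11: merge R2<->R0 -> R2=(2,5,9) R0=(2,5,9)
Op 12: inc R0 by 3 -> R0=(5,5,9) value=19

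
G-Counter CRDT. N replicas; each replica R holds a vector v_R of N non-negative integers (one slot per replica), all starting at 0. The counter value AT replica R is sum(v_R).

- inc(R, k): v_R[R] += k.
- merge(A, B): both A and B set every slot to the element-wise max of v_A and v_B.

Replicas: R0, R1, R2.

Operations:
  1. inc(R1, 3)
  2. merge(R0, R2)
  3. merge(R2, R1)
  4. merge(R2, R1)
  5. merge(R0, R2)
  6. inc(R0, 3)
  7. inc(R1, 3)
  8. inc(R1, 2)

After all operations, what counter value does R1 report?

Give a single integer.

Op 1: inc R1 by 3 -> R1=(0,3,0) value=3
Op 2: merge R0<->R2 -> R0=(0,0,0) R2=(0,0,0)
Op 3: merge R2<->R1 -> R2=(0,3,0) R1=(0,3,0)
Op 4: merge R2<->R1 -> R2=(0,3,0) R1=(0,3,0)
Op 5: merge R0<->R2 -> R0=(0,3,0) R2=(0,3,0)
Op 6: inc R0 by 3 -> R0=(3,3,0) value=6
Op 7: inc R1 by 3 -> R1=(0,6,0) value=6
Op 8: inc R1 by 2 -> R1=(0,8,0) value=8

Answer: 8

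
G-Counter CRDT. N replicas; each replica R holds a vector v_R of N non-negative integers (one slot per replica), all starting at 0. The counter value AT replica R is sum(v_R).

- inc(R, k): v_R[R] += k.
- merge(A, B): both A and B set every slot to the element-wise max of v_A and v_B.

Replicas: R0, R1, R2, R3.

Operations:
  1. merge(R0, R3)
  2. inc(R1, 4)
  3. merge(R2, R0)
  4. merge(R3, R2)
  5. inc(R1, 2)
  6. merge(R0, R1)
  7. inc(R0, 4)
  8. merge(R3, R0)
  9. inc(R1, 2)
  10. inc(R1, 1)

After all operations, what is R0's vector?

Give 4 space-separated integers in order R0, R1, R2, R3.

Answer: 4 6 0 0

Derivation:
Op 1: merge R0<->R3 -> R0=(0,0,0,0) R3=(0,0,0,0)
Op 2: inc R1 by 4 -> R1=(0,4,0,0) value=4
Op 3: merge R2<->R0 -> R2=(0,0,0,0) R0=(0,0,0,0)
Op 4: merge R3<->R2 -> R3=(0,0,0,0) R2=(0,0,0,0)
Op 5: inc R1 by 2 -> R1=(0,6,0,0) value=6
Op 6: merge R0<->R1 -> R0=(0,6,0,0) R1=(0,6,0,0)
Op 7: inc R0 by 4 -> R0=(4,6,0,0) value=10
Op 8: merge R3<->R0 -> R3=(4,6,0,0) R0=(4,6,0,0)
Op 9: inc R1 by 2 -> R1=(0,8,0,0) value=8
Op 10: inc R1 by 1 -> R1=(0,9,0,0) value=9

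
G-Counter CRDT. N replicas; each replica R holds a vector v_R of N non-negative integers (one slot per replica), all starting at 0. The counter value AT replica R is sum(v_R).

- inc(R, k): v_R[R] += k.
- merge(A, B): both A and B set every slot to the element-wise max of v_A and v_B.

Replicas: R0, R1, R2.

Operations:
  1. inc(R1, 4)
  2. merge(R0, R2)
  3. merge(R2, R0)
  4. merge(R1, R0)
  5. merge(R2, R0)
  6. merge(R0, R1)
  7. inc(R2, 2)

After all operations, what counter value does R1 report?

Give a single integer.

Answer: 4

Derivation:
Op 1: inc R1 by 4 -> R1=(0,4,0) value=4
Op 2: merge R0<->R2 -> R0=(0,0,0) R2=(0,0,0)
Op 3: merge R2<->R0 -> R2=(0,0,0) R0=(0,0,0)
Op 4: merge R1<->R0 -> R1=(0,4,0) R0=(0,4,0)
Op 5: merge R2<->R0 -> R2=(0,4,0) R0=(0,4,0)
Op 6: merge R0<->R1 -> R0=(0,4,0) R1=(0,4,0)
Op 7: inc R2 by 2 -> R2=(0,4,2) value=6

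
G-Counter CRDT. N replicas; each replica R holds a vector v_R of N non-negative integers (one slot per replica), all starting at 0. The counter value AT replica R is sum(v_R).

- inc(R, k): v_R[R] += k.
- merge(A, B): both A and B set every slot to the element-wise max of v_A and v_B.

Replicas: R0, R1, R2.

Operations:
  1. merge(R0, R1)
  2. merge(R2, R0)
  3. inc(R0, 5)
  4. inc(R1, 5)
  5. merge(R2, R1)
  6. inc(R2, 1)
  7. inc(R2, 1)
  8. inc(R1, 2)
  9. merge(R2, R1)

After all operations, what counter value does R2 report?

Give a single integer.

Answer: 9

Derivation:
Op 1: merge R0<->R1 -> R0=(0,0,0) R1=(0,0,0)
Op 2: merge R2<->R0 -> R2=(0,0,0) R0=(0,0,0)
Op 3: inc R0 by 5 -> R0=(5,0,0) value=5
Op 4: inc R1 by 5 -> R1=(0,5,0) value=5
Op 5: merge R2<->R1 -> R2=(0,5,0) R1=(0,5,0)
Op 6: inc R2 by 1 -> R2=(0,5,1) value=6
Op 7: inc R2 by 1 -> R2=(0,5,2) value=7
Op 8: inc R1 by 2 -> R1=(0,7,0) value=7
Op 9: merge R2<->R1 -> R2=(0,7,2) R1=(0,7,2)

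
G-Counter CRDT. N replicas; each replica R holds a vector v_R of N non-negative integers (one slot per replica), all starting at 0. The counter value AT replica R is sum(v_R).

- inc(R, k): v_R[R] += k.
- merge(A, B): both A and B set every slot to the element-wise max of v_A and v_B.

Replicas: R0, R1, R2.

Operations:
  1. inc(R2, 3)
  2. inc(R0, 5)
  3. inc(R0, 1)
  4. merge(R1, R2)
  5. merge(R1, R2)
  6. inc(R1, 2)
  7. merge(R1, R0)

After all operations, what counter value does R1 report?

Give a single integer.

Answer: 11

Derivation:
Op 1: inc R2 by 3 -> R2=(0,0,3) value=3
Op 2: inc R0 by 5 -> R0=(5,0,0) value=5
Op 3: inc R0 by 1 -> R0=(6,0,0) value=6
Op 4: merge R1<->R2 -> R1=(0,0,3) R2=(0,0,3)
Op 5: merge R1<->R2 -> R1=(0,0,3) R2=(0,0,3)
Op 6: inc R1 by 2 -> R1=(0,2,3) value=5
Op 7: merge R1<->R0 -> R1=(6,2,3) R0=(6,2,3)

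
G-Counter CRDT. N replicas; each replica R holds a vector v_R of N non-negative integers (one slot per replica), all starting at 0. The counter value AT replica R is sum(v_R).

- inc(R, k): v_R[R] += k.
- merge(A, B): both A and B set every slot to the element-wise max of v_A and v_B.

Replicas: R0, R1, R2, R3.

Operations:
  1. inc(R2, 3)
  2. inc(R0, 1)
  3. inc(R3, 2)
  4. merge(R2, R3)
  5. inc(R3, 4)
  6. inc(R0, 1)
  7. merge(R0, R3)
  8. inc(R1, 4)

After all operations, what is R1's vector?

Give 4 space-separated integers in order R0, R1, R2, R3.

Op 1: inc R2 by 3 -> R2=(0,0,3,0) value=3
Op 2: inc R0 by 1 -> R0=(1,0,0,0) value=1
Op 3: inc R3 by 2 -> R3=(0,0,0,2) value=2
Op 4: merge R2<->R3 -> R2=(0,0,3,2) R3=(0,0,3,2)
Op 5: inc R3 by 4 -> R3=(0,0,3,6) value=9
Op 6: inc R0 by 1 -> R0=(2,0,0,0) value=2
Op 7: merge R0<->R3 -> R0=(2,0,3,6) R3=(2,0,3,6)
Op 8: inc R1 by 4 -> R1=(0,4,0,0) value=4

Answer: 0 4 0 0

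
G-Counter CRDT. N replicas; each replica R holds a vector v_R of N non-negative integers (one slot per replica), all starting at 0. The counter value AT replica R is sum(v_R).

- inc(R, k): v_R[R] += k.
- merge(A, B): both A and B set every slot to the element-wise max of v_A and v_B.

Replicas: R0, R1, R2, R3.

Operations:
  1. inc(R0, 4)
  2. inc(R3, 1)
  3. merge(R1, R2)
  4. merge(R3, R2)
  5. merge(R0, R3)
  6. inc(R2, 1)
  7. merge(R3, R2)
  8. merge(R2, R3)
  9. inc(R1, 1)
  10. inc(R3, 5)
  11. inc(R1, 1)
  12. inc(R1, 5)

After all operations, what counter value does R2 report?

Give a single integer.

Answer: 6

Derivation:
Op 1: inc R0 by 4 -> R0=(4,0,0,0) value=4
Op 2: inc R3 by 1 -> R3=(0,0,0,1) value=1
Op 3: merge R1<->R2 -> R1=(0,0,0,0) R2=(0,0,0,0)
Op 4: merge R3<->R2 -> R3=(0,0,0,1) R2=(0,0,0,1)
Op 5: merge R0<->R3 -> R0=(4,0,0,1) R3=(4,0,0,1)
Op 6: inc R2 by 1 -> R2=(0,0,1,1) value=2
Op 7: merge R3<->R2 -> R3=(4,0,1,1) R2=(4,0,1,1)
Op 8: merge R2<->R3 -> R2=(4,0,1,1) R3=(4,0,1,1)
Op 9: inc R1 by 1 -> R1=(0,1,0,0) value=1
Op 10: inc R3 by 5 -> R3=(4,0,1,6) value=11
Op 11: inc R1 by 1 -> R1=(0,2,0,0) value=2
Op 12: inc R1 by 5 -> R1=(0,7,0,0) value=7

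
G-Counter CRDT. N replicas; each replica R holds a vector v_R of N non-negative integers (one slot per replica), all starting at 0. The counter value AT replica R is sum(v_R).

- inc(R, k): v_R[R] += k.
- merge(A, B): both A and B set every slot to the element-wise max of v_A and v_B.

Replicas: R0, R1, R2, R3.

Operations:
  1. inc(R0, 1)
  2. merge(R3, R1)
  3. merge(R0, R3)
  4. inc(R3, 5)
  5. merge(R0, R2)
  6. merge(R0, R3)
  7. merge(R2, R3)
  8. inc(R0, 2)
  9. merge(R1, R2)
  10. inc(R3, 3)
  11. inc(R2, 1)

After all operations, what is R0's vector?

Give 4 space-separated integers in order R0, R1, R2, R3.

Op 1: inc R0 by 1 -> R0=(1,0,0,0) value=1
Op 2: merge R3<->R1 -> R3=(0,0,0,0) R1=(0,0,0,0)
Op 3: merge R0<->R3 -> R0=(1,0,0,0) R3=(1,0,0,0)
Op 4: inc R3 by 5 -> R3=(1,0,0,5) value=6
Op 5: merge R0<->R2 -> R0=(1,0,0,0) R2=(1,0,0,0)
Op 6: merge R0<->R3 -> R0=(1,0,0,5) R3=(1,0,0,5)
Op 7: merge R2<->R3 -> R2=(1,0,0,5) R3=(1,0,0,5)
Op 8: inc R0 by 2 -> R0=(3,0,0,5) value=8
Op 9: merge R1<->R2 -> R1=(1,0,0,5) R2=(1,0,0,5)
Op 10: inc R3 by 3 -> R3=(1,0,0,8) value=9
Op 11: inc R2 by 1 -> R2=(1,0,1,5) value=7

Answer: 3 0 0 5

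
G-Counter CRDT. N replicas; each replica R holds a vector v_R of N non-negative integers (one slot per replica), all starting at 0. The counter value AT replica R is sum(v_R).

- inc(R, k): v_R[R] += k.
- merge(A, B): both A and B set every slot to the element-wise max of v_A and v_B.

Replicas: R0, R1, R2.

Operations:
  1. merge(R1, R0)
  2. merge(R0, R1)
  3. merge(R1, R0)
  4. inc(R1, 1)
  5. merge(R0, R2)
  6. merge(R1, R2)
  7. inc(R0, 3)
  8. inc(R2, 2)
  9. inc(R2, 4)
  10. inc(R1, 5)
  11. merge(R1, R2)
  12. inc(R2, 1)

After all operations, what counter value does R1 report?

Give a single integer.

Answer: 12

Derivation:
Op 1: merge R1<->R0 -> R1=(0,0,0) R0=(0,0,0)
Op 2: merge R0<->R1 -> R0=(0,0,0) R1=(0,0,0)
Op 3: merge R1<->R0 -> R1=(0,0,0) R0=(0,0,0)
Op 4: inc R1 by 1 -> R1=(0,1,0) value=1
Op 5: merge R0<->R2 -> R0=(0,0,0) R2=(0,0,0)
Op 6: merge R1<->R2 -> R1=(0,1,0) R2=(0,1,0)
Op 7: inc R0 by 3 -> R0=(3,0,0) value=3
Op 8: inc R2 by 2 -> R2=(0,1,2) value=3
Op 9: inc R2 by 4 -> R2=(0,1,6) value=7
Op 10: inc R1 by 5 -> R1=(0,6,0) value=6
Op 11: merge R1<->R2 -> R1=(0,6,6) R2=(0,6,6)
Op 12: inc R2 by 1 -> R2=(0,6,7) value=13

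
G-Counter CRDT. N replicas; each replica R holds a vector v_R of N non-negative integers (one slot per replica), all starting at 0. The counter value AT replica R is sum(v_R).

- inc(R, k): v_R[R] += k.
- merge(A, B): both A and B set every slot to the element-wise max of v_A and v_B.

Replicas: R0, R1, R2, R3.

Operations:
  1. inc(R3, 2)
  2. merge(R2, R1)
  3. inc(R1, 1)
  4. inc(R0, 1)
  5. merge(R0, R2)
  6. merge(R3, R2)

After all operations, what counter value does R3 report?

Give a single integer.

Op 1: inc R3 by 2 -> R3=(0,0,0,2) value=2
Op 2: merge R2<->R1 -> R2=(0,0,0,0) R1=(0,0,0,0)
Op 3: inc R1 by 1 -> R1=(0,1,0,0) value=1
Op 4: inc R0 by 1 -> R0=(1,0,0,0) value=1
Op 5: merge R0<->R2 -> R0=(1,0,0,0) R2=(1,0,0,0)
Op 6: merge R3<->R2 -> R3=(1,0,0,2) R2=(1,0,0,2)

Answer: 3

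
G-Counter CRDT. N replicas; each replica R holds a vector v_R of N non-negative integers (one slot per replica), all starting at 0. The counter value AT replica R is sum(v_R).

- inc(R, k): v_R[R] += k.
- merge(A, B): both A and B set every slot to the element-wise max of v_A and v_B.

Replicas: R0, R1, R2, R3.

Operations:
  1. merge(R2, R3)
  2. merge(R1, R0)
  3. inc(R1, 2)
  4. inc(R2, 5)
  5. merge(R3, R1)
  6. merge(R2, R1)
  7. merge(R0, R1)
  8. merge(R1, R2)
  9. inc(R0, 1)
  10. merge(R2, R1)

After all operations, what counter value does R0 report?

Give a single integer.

Op 1: merge R2<->R3 -> R2=(0,0,0,0) R3=(0,0,0,0)
Op 2: merge R1<->R0 -> R1=(0,0,0,0) R0=(0,0,0,0)
Op 3: inc R1 by 2 -> R1=(0,2,0,0) value=2
Op 4: inc R2 by 5 -> R2=(0,0,5,0) value=5
Op 5: merge R3<->R1 -> R3=(0,2,0,0) R1=(0,2,0,0)
Op 6: merge R2<->R1 -> R2=(0,2,5,0) R1=(0,2,5,0)
Op 7: merge R0<->R1 -> R0=(0,2,5,0) R1=(0,2,5,0)
Op 8: merge R1<->R2 -> R1=(0,2,5,0) R2=(0,2,5,0)
Op 9: inc R0 by 1 -> R0=(1,2,5,0) value=8
Op 10: merge R2<->R1 -> R2=(0,2,5,0) R1=(0,2,5,0)

Answer: 8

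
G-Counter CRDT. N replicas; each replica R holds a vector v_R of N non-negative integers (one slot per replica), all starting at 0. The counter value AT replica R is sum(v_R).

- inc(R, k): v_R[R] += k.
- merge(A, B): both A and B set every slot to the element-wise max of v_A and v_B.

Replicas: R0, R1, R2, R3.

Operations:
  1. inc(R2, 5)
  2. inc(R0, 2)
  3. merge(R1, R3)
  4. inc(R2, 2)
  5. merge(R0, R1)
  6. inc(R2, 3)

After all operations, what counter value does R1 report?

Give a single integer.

Op 1: inc R2 by 5 -> R2=(0,0,5,0) value=5
Op 2: inc R0 by 2 -> R0=(2,0,0,0) value=2
Op 3: merge R1<->R3 -> R1=(0,0,0,0) R3=(0,0,0,0)
Op 4: inc R2 by 2 -> R2=(0,0,7,0) value=7
Op 5: merge R0<->R1 -> R0=(2,0,0,0) R1=(2,0,0,0)
Op 6: inc R2 by 3 -> R2=(0,0,10,0) value=10

Answer: 2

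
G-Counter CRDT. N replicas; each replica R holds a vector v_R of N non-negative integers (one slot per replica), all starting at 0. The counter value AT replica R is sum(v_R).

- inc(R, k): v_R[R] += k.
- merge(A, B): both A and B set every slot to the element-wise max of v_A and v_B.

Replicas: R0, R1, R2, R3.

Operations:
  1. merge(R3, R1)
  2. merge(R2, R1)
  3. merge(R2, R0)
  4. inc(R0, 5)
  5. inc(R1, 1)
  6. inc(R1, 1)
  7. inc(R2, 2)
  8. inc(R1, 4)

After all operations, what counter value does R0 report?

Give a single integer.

Op 1: merge R3<->R1 -> R3=(0,0,0,0) R1=(0,0,0,0)
Op 2: merge R2<->R1 -> R2=(0,0,0,0) R1=(0,0,0,0)
Op 3: merge R2<->R0 -> R2=(0,0,0,0) R0=(0,0,0,0)
Op 4: inc R0 by 5 -> R0=(5,0,0,0) value=5
Op 5: inc R1 by 1 -> R1=(0,1,0,0) value=1
Op 6: inc R1 by 1 -> R1=(0,2,0,0) value=2
Op 7: inc R2 by 2 -> R2=(0,0,2,0) value=2
Op 8: inc R1 by 4 -> R1=(0,6,0,0) value=6

Answer: 5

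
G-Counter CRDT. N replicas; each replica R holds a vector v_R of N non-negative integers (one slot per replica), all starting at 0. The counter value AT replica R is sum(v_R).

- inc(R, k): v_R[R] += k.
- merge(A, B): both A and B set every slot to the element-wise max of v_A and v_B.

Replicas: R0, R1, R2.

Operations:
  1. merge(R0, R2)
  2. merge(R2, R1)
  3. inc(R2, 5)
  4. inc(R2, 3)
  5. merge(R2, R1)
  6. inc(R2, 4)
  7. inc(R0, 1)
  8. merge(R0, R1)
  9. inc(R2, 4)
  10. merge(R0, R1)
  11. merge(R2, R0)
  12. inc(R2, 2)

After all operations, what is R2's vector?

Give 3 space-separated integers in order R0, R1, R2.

Answer: 1 0 18

Derivation:
Op 1: merge R0<->R2 -> R0=(0,0,0) R2=(0,0,0)
Op 2: merge R2<->R1 -> R2=(0,0,0) R1=(0,0,0)
Op 3: inc R2 by 5 -> R2=(0,0,5) value=5
Op 4: inc R2 by 3 -> R2=(0,0,8) value=8
Op 5: merge R2<->R1 -> R2=(0,0,8) R1=(0,0,8)
Op 6: inc R2 by 4 -> R2=(0,0,12) value=12
Op 7: inc R0 by 1 -> R0=(1,0,0) value=1
Op 8: merge R0<->R1 -> R0=(1,0,8) R1=(1,0,8)
Op 9: inc R2 by 4 -> R2=(0,0,16) value=16
Op 10: merge R0<->R1 -> R0=(1,0,8) R1=(1,0,8)
Op 11: merge R2<->R0 -> R2=(1,0,16) R0=(1,0,16)
Op 12: inc R2 by 2 -> R2=(1,0,18) value=19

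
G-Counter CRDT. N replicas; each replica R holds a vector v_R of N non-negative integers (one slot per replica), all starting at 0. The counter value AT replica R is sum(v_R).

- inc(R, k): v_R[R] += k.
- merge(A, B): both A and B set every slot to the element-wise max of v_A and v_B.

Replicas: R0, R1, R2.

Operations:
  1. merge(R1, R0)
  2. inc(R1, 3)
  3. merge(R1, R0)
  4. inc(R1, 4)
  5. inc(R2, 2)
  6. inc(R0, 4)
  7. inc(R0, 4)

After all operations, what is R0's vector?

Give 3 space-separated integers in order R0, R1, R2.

Op 1: merge R1<->R0 -> R1=(0,0,0) R0=(0,0,0)
Op 2: inc R1 by 3 -> R1=(0,3,0) value=3
Op 3: merge R1<->R0 -> R1=(0,3,0) R0=(0,3,0)
Op 4: inc R1 by 4 -> R1=(0,7,0) value=7
Op 5: inc R2 by 2 -> R2=(0,0,2) value=2
Op 6: inc R0 by 4 -> R0=(4,3,0) value=7
Op 7: inc R0 by 4 -> R0=(8,3,0) value=11

Answer: 8 3 0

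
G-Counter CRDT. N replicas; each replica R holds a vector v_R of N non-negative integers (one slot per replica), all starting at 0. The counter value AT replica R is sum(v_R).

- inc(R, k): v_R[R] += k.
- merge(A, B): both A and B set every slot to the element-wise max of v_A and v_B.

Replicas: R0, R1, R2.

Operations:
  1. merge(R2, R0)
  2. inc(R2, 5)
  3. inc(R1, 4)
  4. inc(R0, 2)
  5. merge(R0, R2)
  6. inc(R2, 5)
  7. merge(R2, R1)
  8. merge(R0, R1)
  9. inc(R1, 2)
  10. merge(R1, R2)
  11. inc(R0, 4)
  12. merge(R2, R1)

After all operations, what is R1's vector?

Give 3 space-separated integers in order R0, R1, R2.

Op 1: merge R2<->R0 -> R2=(0,0,0) R0=(0,0,0)
Op 2: inc R2 by 5 -> R2=(0,0,5) value=5
Op 3: inc R1 by 4 -> R1=(0,4,0) value=4
Op 4: inc R0 by 2 -> R0=(2,0,0) value=2
Op 5: merge R0<->R2 -> R0=(2,0,5) R2=(2,0,5)
Op 6: inc R2 by 5 -> R2=(2,0,10) value=12
Op 7: merge R2<->R1 -> R2=(2,4,10) R1=(2,4,10)
Op 8: merge R0<->R1 -> R0=(2,4,10) R1=(2,4,10)
Op 9: inc R1 by 2 -> R1=(2,6,10) value=18
Op 10: merge R1<->R2 -> R1=(2,6,10) R2=(2,6,10)
Op 11: inc R0 by 4 -> R0=(6,4,10) value=20
Op 12: merge R2<->R1 -> R2=(2,6,10) R1=(2,6,10)

Answer: 2 6 10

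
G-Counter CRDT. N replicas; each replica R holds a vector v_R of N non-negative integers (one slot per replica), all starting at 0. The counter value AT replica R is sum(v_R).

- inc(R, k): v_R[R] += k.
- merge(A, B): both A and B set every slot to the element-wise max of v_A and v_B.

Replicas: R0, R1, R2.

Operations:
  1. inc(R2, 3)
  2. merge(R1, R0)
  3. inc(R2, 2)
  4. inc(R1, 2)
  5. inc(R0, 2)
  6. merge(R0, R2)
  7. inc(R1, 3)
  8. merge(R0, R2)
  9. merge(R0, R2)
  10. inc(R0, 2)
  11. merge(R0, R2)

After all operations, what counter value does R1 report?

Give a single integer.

Op 1: inc R2 by 3 -> R2=(0,0,3) value=3
Op 2: merge R1<->R0 -> R1=(0,0,0) R0=(0,0,0)
Op 3: inc R2 by 2 -> R2=(0,0,5) value=5
Op 4: inc R1 by 2 -> R1=(0,2,0) value=2
Op 5: inc R0 by 2 -> R0=(2,0,0) value=2
Op 6: merge R0<->R2 -> R0=(2,0,5) R2=(2,0,5)
Op 7: inc R1 by 3 -> R1=(0,5,0) value=5
Op 8: merge R0<->R2 -> R0=(2,0,5) R2=(2,0,5)
Op 9: merge R0<->R2 -> R0=(2,0,5) R2=(2,0,5)
Op 10: inc R0 by 2 -> R0=(4,0,5) value=9
Op 11: merge R0<->R2 -> R0=(4,0,5) R2=(4,0,5)

Answer: 5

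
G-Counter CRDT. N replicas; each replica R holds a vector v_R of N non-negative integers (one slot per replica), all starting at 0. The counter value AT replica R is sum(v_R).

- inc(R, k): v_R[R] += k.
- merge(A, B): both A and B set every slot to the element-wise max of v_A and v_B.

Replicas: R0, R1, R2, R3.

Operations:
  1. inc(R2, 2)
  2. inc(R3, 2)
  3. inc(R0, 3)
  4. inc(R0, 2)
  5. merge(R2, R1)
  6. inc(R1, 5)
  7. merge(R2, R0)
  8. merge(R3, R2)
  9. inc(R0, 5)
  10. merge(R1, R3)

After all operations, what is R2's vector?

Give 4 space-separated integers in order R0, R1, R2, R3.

Op 1: inc R2 by 2 -> R2=(0,0,2,0) value=2
Op 2: inc R3 by 2 -> R3=(0,0,0,2) value=2
Op 3: inc R0 by 3 -> R0=(3,0,0,0) value=3
Op 4: inc R0 by 2 -> R0=(5,0,0,0) value=5
Op 5: merge R2<->R1 -> R2=(0,0,2,0) R1=(0,0,2,0)
Op 6: inc R1 by 5 -> R1=(0,5,2,0) value=7
Op 7: merge R2<->R0 -> R2=(5,0,2,0) R0=(5,0,2,0)
Op 8: merge R3<->R2 -> R3=(5,0,2,2) R2=(5,0,2,2)
Op 9: inc R0 by 5 -> R0=(10,0,2,0) value=12
Op 10: merge R1<->R3 -> R1=(5,5,2,2) R3=(5,5,2,2)

Answer: 5 0 2 2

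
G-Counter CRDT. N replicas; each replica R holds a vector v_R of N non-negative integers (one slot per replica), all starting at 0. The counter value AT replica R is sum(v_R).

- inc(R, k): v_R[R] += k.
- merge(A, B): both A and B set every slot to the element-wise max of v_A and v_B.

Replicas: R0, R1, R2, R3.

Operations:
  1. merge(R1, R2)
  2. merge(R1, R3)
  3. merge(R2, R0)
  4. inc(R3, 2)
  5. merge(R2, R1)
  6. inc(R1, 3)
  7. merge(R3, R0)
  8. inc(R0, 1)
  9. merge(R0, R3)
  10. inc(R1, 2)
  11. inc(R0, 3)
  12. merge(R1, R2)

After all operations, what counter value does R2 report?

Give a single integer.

Op 1: merge R1<->R2 -> R1=(0,0,0,0) R2=(0,0,0,0)
Op 2: merge R1<->R3 -> R1=(0,0,0,0) R3=(0,0,0,0)
Op 3: merge R2<->R0 -> R2=(0,0,0,0) R0=(0,0,0,0)
Op 4: inc R3 by 2 -> R3=(0,0,0,2) value=2
Op 5: merge R2<->R1 -> R2=(0,0,0,0) R1=(0,0,0,0)
Op 6: inc R1 by 3 -> R1=(0,3,0,0) value=3
Op 7: merge R3<->R0 -> R3=(0,0,0,2) R0=(0,0,0,2)
Op 8: inc R0 by 1 -> R0=(1,0,0,2) value=3
Op 9: merge R0<->R3 -> R0=(1,0,0,2) R3=(1,0,0,2)
Op 10: inc R1 by 2 -> R1=(0,5,0,0) value=5
Op 11: inc R0 by 3 -> R0=(4,0,0,2) value=6
Op 12: merge R1<->R2 -> R1=(0,5,0,0) R2=(0,5,0,0)

Answer: 5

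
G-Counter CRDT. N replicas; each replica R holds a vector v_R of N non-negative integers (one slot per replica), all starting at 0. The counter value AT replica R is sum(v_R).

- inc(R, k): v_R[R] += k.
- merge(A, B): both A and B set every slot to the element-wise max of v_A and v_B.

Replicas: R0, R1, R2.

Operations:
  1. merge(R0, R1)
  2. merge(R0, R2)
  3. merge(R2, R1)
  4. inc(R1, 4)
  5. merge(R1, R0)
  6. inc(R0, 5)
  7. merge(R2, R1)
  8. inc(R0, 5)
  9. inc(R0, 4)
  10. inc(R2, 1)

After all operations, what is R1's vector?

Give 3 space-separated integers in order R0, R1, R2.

Op 1: merge R0<->R1 -> R0=(0,0,0) R1=(0,0,0)
Op 2: merge R0<->R2 -> R0=(0,0,0) R2=(0,0,0)
Op 3: merge R2<->R1 -> R2=(0,0,0) R1=(0,0,0)
Op 4: inc R1 by 4 -> R1=(0,4,0) value=4
Op 5: merge R1<->R0 -> R1=(0,4,0) R0=(0,4,0)
Op 6: inc R0 by 5 -> R0=(5,4,0) value=9
Op 7: merge R2<->R1 -> R2=(0,4,0) R1=(0,4,0)
Op 8: inc R0 by 5 -> R0=(10,4,0) value=14
Op 9: inc R0 by 4 -> R0=(14,4,0) value=18
Op 10: inc R2 by 1 -> R2=(0,4,1) value=5

Answer: 0 4 0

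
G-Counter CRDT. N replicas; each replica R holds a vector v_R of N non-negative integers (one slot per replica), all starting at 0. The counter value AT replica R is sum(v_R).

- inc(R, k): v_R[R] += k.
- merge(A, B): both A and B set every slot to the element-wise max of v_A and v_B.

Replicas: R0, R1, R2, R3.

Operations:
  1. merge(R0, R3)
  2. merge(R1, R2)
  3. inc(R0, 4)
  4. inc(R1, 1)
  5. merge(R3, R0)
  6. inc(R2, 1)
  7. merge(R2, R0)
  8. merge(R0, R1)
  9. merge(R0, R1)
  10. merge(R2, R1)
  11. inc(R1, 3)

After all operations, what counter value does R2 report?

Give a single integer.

Op 1: merge R0<->R3 -> R0=(0,0,0,0) R3=(0,0,0,0)
Op 2: merge R1<->R2 -> R1=(0,0,0,0) R2=(0,0,0,0)
Op 3: inc R0 by 4 -> R0=(4,0,0,0) value=4
Op 4: inc R1 by 1 -> R1=(0,1,0,0) value=1
Op 5: merge R3<->R0 -> R3=(4,0,0,0) R0=(4,0,0,0)
Op 6: inc R2 by 1 -> R2=(0,0,1,0) value=1
Op 7: merge R2<->R0 -> R2=(4,0,1,0) R0=(4,0,1,0)
Op 8: merge R0<->R1 -> R0=(4,1,1,0) R1=(4,1,1,0)
Op 9: merge R0<->R1 -> R0=(4,1,1,0) R1=(4,1,1,0)
Op 10: merge R2<->R1 -> R2=(4,1,1,0) R1=(4,1,1,0)
Op 11: inc R1 by 3 -> R1=(4,4,1,0) value=9

Answer: 6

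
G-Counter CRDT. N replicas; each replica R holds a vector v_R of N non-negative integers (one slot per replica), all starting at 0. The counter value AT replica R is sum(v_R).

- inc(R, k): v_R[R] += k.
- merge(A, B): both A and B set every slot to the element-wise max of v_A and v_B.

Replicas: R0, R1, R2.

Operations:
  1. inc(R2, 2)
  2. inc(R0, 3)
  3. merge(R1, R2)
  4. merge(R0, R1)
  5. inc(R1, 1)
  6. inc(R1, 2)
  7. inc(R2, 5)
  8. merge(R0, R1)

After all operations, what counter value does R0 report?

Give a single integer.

Op 1: inc R2 by 2 -> R2=(0,0,2) value=2
Op 2: inc R0 by 3 -> R0=(3,0,0) value=3
Op 3: merge R1<->R2 -> R1=(0,0,2) R2=(0,0,2)
Op 4: merge R0<->R1 -> R0=(3,0,2) R1=(3,0,2)
Op 5: inc R1 by 1 -> R1=(3,1,2) value=6
Op 6: inc R1 by 2 -> R1=(3,3,2) value=8
Op 7: inc R2 by 5 -> R2=(0,0,7) value=7
Op 8: merge R0<->R1 -> R0=(3,3,2) R1=(3,3,2)

Answer: 8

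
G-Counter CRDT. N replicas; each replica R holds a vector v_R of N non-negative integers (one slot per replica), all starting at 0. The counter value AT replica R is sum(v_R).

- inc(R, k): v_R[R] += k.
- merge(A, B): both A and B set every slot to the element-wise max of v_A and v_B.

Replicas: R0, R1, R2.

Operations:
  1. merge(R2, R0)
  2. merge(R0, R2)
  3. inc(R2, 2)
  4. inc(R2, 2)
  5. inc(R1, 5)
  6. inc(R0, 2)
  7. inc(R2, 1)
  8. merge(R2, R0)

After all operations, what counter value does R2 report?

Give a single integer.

Answer: 7

Derivation:
Op 1: merge R2<->R0 -> R2=(0,0,0) R0=(0,0,0)
Op 2: merge R0<->R2 -> R0=(0,0,0) R2=(0,0,0)
Op 3: inc R2 by 2 -> R2=(0,0,2) value=2
Op 4: inc R2 by 2 -> R2=(0,0,4) value=4
Op 5: inc R1 by 5 -> R1=(0,5,0) value=5
Op 6: inc R0 by 2 -> R0=(2,0,0) value=2
Op 7: inc R2 by 1 -> R2=(0,0,5) value=5
Op 8: merge R2<->R0 -> R2=(2,0,5) R0=(2,0,5)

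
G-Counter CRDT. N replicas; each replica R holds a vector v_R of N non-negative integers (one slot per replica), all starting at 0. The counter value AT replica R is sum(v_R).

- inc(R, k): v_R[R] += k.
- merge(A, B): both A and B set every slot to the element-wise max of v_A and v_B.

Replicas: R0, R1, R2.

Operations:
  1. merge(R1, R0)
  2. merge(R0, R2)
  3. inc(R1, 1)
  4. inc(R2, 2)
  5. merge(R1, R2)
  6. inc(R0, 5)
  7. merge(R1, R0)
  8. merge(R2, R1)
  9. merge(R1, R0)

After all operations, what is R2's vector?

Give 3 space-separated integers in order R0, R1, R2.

Op 1: merge R1<->R0 -> R1=(0,0,0) R0=(0,0,0)
Op 2: merge R0<->R2 -> R0=(0,0,0) R2=(0,0,0)
Op 3: inc R1 by 1 -> R1=(0,1,0) value=1
Op 4: inc R2 by 2 -> R2=(0,0,2) value=2
Op 5: merge R1<->R2 -> R1=(0,1,2) R2=(0,1,2)
Op 6: inc R0 by 5 -> R0=(5,0,0) value=5
Op 7: merge R1<->R0 -> R1=(5,1,2) R0=(5,1,2)
Op 8: merge R2<->R1 -> R2=(5,1,2) R1=(5,1,2)
Op 9: merge R1<->R0 -> R1=(5,1,2) R0=(5,1,2)

Answer: 5 1 2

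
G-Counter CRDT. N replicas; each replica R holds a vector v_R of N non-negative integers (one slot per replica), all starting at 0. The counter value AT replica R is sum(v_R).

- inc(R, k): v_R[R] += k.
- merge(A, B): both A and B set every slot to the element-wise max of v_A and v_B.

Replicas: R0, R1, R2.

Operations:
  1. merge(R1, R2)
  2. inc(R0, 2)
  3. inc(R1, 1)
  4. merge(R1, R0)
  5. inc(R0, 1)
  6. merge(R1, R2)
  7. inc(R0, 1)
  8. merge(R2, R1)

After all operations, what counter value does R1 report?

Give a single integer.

Op 1: merge R1<->R2 -> R1=(0,0,0) R2=(0,0,0)
Op 2: inc R0 by 2 -> R0=(2,0,0) value=2
Op 3: inc R1 by 1 -> R1=(0,1,0) value=1
Op 4: merge R1<->R0 -> R1=(2,1,0) R0=(2,1,0)
Op 5: inc R0 by 1 -> R0=(3,1,0) value=4
Op 6: merge R1<->R2 -> R1=(2,1,0) R2=(2,1,0)
Op 7: inc R0 by 1 -> R0=(4,1,0) value=5
Op 8: merge R2<->R1 -> R2=(2,1,0) R1=(2,1,0)

Answer: 3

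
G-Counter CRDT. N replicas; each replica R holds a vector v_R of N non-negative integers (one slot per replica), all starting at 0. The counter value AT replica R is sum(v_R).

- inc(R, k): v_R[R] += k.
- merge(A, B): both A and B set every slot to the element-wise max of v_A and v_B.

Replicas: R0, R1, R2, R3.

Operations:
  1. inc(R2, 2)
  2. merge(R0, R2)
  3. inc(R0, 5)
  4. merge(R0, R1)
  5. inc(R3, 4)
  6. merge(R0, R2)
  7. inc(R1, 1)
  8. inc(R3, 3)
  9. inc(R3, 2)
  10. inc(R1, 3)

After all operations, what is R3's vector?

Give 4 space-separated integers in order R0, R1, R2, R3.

Op 1: inc R2 by 2 -> R2=(0,0,2,0) value=2
Op 2: merge R0<->R2 -> R0=(0,0,2,0) R2=(0,0,2,0)
Op 3: inc R0 by 5 -> R0=(5,0,2,0) value=7
Op 4: merge R0<->R1 -> R0=(5,0,2,0) R1=(5,0,2,0)
Op 5: inc R3 by 4 -> R3=(0,0,0,4) value=4
Op 6: merge R0<->R2 -> R0=(5,0,2,0) R2=(5,0,2,0)
Op 7: inc R1 by 1 -> R1=(5,1,2,0) value=8
Op 8: inc R3 by 3 -> R3=(0,0,0,7) value=7
Op 9: inc R3 by 2 -> R3=(0,0,0,9) value=9
Op 10: inc R1 by 3 -> R1=(5,4,2,0) value=11

Answer: 0 0 0 9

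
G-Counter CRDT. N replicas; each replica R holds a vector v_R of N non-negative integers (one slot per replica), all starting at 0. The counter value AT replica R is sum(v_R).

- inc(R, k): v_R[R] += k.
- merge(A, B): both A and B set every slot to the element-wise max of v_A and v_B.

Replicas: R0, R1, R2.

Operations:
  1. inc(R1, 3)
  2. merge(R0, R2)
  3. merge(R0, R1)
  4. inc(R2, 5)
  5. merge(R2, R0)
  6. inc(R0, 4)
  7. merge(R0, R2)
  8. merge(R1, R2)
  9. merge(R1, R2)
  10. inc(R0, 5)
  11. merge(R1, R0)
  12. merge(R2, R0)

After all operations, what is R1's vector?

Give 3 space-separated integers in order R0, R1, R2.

Answer: 9 3 5

Derivation:
Op 1: inc R1 by 3 -> R1=(0,3,0) value=3
Op 2: merge R0<->R2 -> R0=(0,0,0) R2=(0,0,0)
Op 3: merge R0<->R1 -> R0=(0,3,0) R1=(0,3,0)
Op 4: inc R2 by 5 -> R2=(0,0,5) value=5
Op 5: merge R2<->R0 -> R2=(0,3,5) R0=(0,3,5)
Op 6: inc R0 by 4 -> R0=(4,3,5) value=12
Op 7: merge R0<->R2 -> R0=(4,3,5) R2=(4,3,5)
Op 8: merge R1<->R2 -> R1=(4,3,5) R2=(4,3,5)
Op 9: merge R1<->R2 -> R1=(4,3,5) R2=(4,3,5)
Op 10: inc R0 by 5 -> R0=(9,3,5) value=17
Op 11: merge R1<->R0 -> R1=(9,3,5) R0=(9,3,5)
Op 12: merge R2<->R0 -> R2=(9,3,5) R0=(9,3,5)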